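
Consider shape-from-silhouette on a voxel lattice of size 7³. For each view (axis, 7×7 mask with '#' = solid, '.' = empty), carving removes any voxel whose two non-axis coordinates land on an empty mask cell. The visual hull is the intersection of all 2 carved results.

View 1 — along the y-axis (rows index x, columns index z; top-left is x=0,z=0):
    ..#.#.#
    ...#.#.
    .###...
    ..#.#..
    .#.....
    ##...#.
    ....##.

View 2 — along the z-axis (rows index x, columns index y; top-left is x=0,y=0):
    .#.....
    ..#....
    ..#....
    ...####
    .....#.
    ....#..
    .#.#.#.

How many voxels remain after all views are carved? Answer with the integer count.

initial block: 7^3 = 343
[1] y-view keeps 16 columns → grid now 112
[2] z-view keeps 12 columns → grid now 26

remaining voxels: 26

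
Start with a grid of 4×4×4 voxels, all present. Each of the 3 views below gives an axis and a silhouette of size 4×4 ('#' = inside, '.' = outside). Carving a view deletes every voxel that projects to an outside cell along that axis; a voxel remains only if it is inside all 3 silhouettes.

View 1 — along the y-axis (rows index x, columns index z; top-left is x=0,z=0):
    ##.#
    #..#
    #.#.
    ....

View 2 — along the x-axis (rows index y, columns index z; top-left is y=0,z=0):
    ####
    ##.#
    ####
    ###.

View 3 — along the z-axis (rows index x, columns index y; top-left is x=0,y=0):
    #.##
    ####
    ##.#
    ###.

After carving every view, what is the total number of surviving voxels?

remaining voxels: 20

initial block: 4^3 = 64
carve view 1 (along y, XZ-mask fill 7/16): 28 voxels remain
carve view 2 (along x, YZ-mask fill 14/16): 25 voxels remain
carve view 3 (along z, XY-mask fill 13/16): 20 voxels remain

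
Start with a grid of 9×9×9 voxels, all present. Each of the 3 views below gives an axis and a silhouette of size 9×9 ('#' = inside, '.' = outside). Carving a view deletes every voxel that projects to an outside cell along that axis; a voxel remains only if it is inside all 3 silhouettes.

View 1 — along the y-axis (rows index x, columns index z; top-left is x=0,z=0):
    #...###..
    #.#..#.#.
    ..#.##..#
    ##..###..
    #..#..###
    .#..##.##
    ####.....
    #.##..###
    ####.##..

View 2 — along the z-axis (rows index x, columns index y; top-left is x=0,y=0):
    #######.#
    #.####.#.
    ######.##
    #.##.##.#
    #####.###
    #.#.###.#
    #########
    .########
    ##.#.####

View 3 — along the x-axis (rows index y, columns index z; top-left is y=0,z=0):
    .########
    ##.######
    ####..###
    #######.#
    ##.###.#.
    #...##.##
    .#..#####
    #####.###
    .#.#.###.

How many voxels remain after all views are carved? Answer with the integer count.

voxel count = 231

initial block: 9^3 = 729
carve view 1 (along y, XZ-mask fill 43/81): 387 voxels remain
carve view 2 (along z, XY-mask fill 66/81): 314 voxels remain
carve view 3 (along x, YZ-mask fill 61/81): 231 voxels remain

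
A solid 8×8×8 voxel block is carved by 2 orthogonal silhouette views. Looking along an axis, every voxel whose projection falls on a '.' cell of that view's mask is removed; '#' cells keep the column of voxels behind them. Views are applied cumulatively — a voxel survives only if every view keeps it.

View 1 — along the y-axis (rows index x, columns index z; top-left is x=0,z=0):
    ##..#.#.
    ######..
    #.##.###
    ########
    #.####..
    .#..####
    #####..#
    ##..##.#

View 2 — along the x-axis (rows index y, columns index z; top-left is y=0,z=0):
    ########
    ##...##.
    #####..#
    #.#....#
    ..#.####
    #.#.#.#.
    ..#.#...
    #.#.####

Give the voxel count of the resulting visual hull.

|visual hull| = 216

initial block: 8^3 = 512
  1. axis=1 (XZ plane), |mask|=45  ⇒  voxels=360
  2. axis=0 (YZ plane), |mask|=38  ⇒  voxels=216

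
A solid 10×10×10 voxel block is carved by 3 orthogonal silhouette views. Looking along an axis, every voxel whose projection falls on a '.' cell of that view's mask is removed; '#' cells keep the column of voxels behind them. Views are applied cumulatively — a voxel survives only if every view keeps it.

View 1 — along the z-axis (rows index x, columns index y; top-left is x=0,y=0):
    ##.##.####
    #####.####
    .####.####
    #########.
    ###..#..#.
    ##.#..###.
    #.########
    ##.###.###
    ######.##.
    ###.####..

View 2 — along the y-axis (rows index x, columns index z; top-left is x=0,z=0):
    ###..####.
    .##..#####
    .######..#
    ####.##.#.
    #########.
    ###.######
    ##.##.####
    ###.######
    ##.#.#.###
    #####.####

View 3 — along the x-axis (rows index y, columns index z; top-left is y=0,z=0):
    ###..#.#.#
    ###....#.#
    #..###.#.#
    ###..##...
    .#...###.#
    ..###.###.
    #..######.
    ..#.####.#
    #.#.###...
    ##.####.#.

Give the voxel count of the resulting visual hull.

|visual hull| = 346

initial block: 10^3 = 1000
step 1: project along z, AND mask (77/100) → |grid| = 770
step 2: project along y, AND mask (79/100) → |grid| = 600
step 3: project along x, AND mask (58/100) → |grid| = 346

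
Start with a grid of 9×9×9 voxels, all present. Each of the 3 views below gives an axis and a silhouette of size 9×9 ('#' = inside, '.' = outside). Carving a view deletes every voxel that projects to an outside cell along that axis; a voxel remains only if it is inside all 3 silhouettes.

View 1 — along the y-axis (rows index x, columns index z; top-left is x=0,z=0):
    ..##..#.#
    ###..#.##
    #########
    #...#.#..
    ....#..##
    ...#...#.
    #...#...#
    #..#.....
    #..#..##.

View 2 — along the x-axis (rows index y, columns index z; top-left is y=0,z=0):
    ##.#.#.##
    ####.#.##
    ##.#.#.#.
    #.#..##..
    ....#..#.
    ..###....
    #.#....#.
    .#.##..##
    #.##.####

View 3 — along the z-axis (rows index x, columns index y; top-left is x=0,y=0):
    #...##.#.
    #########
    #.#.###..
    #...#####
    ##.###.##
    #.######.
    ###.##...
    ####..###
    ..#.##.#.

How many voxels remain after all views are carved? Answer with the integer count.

full grid |V| = 729
[1] y-view keeps 36 columns → grid now 324
[2] x-view keeps 42 columns → grid now 174
[3] z-view keeps 54 columns → grid now 109

remaining voxels: 109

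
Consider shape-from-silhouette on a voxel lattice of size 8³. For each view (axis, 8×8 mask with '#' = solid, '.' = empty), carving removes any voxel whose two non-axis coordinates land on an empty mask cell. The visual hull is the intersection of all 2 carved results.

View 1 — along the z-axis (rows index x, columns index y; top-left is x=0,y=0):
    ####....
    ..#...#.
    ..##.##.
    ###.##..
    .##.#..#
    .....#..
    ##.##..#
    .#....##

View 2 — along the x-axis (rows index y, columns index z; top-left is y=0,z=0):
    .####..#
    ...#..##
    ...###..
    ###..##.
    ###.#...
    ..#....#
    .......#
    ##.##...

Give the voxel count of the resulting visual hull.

initial block: 8^3 = 512
after view 1 [z-axis, 28 of 64 cells solid] → remaining = 224
after view 2 [x-axis, 27 of 64 cells solid] → remaining = 93

93 voxels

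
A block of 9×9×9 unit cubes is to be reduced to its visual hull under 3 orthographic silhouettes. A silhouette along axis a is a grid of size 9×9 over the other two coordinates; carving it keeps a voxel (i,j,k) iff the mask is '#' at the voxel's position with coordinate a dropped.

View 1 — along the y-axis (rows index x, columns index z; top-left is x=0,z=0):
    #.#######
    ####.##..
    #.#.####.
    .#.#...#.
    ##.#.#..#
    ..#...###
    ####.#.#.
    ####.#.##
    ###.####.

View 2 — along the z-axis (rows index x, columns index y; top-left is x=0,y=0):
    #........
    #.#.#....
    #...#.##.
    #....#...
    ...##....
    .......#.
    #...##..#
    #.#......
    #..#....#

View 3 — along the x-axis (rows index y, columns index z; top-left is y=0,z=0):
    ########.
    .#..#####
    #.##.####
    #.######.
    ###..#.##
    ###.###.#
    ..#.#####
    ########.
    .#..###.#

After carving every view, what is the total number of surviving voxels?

voxel count = 103

start: 9×9×9 = 729 voxels
  1. axis=1 (XZ plane), |mask|=52  ⇒  voxels=468
  2. axis=2 (XY plane), |mask|=22  ⇒  voxels=129
  3. axis=0 (YZ plane), |mask|=60  ⇒  voxels=103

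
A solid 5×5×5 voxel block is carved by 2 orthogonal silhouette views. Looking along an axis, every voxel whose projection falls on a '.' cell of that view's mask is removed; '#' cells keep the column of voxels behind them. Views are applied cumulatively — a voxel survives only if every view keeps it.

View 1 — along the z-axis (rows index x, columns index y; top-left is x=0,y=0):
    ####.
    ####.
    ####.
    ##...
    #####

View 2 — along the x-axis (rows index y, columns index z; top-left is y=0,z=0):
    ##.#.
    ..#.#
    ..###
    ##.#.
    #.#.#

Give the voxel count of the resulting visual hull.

before carving: 125 voxels (5×5×5)
step 1: project along z, AND mask (19/25) → |grid| = 95
step 2: project along x, AND mask (14/25) → |grid| = 52

voxel count = 52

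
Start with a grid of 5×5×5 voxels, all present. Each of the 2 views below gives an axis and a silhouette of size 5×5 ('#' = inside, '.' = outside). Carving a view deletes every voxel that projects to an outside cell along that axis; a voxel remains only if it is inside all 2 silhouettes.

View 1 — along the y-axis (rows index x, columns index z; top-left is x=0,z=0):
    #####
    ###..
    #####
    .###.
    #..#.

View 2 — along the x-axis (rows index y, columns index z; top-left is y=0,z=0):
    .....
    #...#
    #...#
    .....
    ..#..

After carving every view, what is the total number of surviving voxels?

start: 5×5×5 = 125 voxels
V1 y: intersect with XZ mask (18 set) -- 90 left
V2 x: intersect with YZ mask (5 set) -- 16 left

|visual hull| = 16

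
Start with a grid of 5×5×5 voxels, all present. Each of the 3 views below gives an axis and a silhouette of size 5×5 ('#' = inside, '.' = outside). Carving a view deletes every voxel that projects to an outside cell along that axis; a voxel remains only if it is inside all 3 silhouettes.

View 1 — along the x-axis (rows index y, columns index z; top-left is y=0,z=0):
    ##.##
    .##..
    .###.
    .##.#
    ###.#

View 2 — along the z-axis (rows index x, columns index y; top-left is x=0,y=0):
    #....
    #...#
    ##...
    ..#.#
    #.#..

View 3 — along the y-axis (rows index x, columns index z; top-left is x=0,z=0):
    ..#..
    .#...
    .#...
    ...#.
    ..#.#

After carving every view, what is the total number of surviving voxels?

initial block: 5^3 = 125
step 1: project along x, AND mask (16/25) → |grid| = 80
step 2: project along z, AND mask (9/25) → |grid| = 32
step 3: project along y, AND mask (6/25) → |grid| = 7

voxel count = 7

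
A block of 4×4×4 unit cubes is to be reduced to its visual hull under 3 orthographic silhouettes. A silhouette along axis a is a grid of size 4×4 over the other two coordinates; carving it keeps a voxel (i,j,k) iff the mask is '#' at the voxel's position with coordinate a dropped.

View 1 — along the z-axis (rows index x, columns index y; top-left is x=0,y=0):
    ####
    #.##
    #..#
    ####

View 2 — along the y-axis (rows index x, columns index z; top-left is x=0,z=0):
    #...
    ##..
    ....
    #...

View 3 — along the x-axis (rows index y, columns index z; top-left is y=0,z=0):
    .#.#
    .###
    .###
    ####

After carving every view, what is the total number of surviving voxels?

6 voxels

initial block: 4^3 = 64
[1] z-view keeps 13 columns → grid now 52
[2] y-view keeps 4 columns → grid now 14
[3] x-view keeps 12 columns → grid now 6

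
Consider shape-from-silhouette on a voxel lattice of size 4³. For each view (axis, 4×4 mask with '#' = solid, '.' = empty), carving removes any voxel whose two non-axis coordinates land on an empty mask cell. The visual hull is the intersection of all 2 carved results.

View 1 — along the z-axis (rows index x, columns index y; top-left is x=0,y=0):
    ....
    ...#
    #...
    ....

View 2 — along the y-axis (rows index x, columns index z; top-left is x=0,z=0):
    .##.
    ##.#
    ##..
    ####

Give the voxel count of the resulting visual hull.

|visual hull| = 5

start: 4×4×4 = 64 voxels
[1] z-view keeps 2 columns → grid now 8
[2] y-view keeps 11 columns → grid now 5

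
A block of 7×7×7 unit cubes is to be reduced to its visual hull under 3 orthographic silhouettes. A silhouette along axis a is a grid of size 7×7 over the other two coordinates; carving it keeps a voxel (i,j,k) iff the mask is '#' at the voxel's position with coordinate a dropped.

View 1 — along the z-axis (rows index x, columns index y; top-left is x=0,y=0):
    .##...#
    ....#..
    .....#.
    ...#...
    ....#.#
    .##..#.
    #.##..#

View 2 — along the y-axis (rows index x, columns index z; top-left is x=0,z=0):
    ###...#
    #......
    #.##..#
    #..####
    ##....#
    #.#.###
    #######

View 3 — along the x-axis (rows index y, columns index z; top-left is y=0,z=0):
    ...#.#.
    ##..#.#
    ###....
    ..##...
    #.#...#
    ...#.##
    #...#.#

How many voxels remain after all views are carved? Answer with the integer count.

start: 7×7×7 = 343 voxels
[1] z-view keeps 15 columns → grid now 105
[2] y-view keeps 29 columns → grid now 71
[3] x-view keeps 20 columns → grid now 33

remaining voxels: 33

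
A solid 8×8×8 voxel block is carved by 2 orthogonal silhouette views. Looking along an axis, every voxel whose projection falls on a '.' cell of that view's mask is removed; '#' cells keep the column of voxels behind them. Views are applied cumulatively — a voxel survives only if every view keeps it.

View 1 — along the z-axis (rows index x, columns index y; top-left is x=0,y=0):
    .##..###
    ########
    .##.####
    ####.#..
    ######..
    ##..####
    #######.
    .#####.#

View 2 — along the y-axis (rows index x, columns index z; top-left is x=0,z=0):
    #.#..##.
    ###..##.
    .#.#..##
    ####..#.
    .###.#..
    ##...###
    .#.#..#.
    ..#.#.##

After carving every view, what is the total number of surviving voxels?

initial block: 8^3 = 512
step 1: project along z, AND mask (49/64) → |grid| = 392
step 2: project along y, AND mask (34/64) → |grid| = 208

208 voxels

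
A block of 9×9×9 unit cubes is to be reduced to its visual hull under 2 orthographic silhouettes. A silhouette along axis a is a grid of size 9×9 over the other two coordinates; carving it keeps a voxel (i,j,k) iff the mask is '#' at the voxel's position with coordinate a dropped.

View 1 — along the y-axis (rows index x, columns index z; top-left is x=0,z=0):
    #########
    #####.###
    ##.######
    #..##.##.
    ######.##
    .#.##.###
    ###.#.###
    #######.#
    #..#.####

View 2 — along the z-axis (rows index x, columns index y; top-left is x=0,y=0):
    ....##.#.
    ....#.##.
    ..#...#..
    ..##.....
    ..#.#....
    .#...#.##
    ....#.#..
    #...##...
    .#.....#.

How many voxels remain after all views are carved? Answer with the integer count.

start: 9×9×9 = 729 voxels
  1. axis=1 (XZ plane), |mask|=65  ⇒  voxels=585
  2. axis=2 (XY plane), |mask|=23  ⇒  voxels=167

|visual hull| = 167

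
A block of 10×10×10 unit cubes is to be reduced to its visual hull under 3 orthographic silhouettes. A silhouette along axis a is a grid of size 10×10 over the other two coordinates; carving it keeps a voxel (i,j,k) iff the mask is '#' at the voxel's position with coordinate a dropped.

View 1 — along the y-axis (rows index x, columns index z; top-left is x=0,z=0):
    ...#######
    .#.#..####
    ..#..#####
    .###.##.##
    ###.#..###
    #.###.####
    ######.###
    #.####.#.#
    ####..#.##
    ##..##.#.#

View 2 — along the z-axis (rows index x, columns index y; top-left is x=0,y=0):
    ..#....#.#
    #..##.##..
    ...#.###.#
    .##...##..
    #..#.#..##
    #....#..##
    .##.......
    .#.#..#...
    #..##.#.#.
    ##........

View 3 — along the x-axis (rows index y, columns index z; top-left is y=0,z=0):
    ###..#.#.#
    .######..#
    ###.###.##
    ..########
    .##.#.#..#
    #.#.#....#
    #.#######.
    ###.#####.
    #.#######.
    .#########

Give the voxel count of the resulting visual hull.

191 voxels

full grid |V| = 1000
V1 y: intersect with XZ mask (70 set) -- 700 left
V2 z: intersect with XY mask (38 set) -- 262 left
V3 x: intersect with YZ mask (71 set) -- 191 left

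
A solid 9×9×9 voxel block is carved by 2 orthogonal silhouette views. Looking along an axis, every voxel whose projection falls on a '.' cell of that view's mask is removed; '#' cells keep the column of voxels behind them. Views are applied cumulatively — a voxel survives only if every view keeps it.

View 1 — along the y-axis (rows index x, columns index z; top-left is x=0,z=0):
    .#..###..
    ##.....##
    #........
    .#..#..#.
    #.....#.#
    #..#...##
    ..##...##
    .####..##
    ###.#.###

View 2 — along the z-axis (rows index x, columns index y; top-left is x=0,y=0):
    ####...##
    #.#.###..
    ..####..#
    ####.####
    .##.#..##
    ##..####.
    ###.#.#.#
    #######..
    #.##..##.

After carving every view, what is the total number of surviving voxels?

start: 9×9×9 = 729 voxels
step 1: project along y, AND mask (36/81) → |grid| = 324
step 2: project along z, AND mask (53/81) → |grid| = 213

213 voxels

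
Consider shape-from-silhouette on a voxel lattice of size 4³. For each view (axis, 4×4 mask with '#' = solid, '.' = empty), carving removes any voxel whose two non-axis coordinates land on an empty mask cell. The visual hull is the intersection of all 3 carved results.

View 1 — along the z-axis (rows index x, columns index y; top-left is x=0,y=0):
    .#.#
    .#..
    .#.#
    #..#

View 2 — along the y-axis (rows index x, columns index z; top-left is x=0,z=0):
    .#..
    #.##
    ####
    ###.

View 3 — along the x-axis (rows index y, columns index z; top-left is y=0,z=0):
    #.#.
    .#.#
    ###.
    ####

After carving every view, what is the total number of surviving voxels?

voxel count = 14

before carving: 64 voxels (4×4×4)
V1 z: intersect with XY mask (7 set) -- 28 left
V2 y: intersect with XZ mask (11 set) -- 19 left
V3 x: intersect with YZ mask (11 set) -- 14 left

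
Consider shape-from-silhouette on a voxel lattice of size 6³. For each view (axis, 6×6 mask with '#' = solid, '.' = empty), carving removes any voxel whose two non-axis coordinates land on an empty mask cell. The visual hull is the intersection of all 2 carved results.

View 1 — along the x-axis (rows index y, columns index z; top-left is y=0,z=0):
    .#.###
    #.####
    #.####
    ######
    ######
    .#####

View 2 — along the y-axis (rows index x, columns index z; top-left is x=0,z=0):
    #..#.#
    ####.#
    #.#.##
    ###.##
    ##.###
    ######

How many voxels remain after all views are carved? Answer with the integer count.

144 voxels

before carving: 216 voxels (6×6×6)
step 1: project along x, AND mask (31/36) → |grid| = 186
step 2: project along y, AND mask (28/36) → |grid| = 144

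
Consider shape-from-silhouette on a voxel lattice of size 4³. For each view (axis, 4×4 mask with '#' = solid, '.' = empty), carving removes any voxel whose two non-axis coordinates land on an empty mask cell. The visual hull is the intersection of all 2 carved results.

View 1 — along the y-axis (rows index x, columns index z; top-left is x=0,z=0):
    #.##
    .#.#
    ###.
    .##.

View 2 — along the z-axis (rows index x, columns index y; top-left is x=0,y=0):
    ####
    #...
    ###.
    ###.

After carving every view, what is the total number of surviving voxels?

before carving: 64 voxels (4×4×4)
  1. axis=1 (XZ plane), |mask|=10  ⇒  voxels=40
  2. axis=2 (XY plane), |mask|=11  ⇒  voxels=29

29 voxels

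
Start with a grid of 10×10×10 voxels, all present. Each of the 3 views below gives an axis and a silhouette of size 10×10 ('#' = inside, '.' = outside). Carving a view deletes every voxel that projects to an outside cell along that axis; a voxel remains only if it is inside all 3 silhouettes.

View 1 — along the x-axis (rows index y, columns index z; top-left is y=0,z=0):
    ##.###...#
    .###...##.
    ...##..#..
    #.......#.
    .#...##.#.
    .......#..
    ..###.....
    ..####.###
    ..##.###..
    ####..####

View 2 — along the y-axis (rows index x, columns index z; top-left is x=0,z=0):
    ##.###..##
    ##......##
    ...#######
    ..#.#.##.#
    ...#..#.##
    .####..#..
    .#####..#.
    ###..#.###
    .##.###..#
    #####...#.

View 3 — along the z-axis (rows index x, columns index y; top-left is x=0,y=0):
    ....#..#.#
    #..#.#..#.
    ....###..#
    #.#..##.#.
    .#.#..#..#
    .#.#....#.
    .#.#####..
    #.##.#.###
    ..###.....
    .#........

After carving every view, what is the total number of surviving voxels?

before carving: 1000 voxels (10×10×10)
  1. axis=0 (YZ plane), |mask|=44  ⇒  voxels=440
  2. axis=1 (XZ plane), |mask|=57  ⇒  voxels=252
  3. axis=2 (XY plane), |mask|=40  ⇒  voxels=100

100 voxels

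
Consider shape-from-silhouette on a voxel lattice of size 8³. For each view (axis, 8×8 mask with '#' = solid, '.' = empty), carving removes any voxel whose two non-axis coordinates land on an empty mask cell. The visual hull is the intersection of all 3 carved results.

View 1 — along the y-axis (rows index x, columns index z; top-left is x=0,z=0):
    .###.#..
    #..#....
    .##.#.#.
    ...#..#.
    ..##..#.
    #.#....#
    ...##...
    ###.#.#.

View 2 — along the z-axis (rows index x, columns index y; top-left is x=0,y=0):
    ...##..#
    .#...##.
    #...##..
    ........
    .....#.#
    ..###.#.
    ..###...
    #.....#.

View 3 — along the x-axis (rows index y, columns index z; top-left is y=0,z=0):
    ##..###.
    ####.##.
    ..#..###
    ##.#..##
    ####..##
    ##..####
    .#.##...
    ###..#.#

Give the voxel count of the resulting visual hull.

full grid |V| = 512
  1. axis=1 (XZ plane), |mask|=25  ⇒  voxels=200
  2. axis=2 (XY plane), |mask|=20  ⇒  voxels=64
  3. axis=0 (YZ plane), |mask|=40  ⇒  voxels=38

|visual hull| = 38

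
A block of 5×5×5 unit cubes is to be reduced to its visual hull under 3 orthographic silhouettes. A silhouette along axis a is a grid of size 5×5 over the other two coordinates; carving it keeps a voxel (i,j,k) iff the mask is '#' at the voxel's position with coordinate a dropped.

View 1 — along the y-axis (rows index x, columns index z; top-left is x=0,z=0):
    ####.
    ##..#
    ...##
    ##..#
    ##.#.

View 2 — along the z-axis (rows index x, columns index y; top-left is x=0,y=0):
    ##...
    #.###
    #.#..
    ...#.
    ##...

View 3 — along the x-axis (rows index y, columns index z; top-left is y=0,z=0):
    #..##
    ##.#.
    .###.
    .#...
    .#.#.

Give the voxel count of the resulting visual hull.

initial block: 5^3 = 125
V1 y: intersect with XZ mask (15 set) -- 75 left
V2 z: intersect with XY mask (11 set) -- 33 left
V3 x: intersect with YZ mask (12 set) -- 19 left

19 voxels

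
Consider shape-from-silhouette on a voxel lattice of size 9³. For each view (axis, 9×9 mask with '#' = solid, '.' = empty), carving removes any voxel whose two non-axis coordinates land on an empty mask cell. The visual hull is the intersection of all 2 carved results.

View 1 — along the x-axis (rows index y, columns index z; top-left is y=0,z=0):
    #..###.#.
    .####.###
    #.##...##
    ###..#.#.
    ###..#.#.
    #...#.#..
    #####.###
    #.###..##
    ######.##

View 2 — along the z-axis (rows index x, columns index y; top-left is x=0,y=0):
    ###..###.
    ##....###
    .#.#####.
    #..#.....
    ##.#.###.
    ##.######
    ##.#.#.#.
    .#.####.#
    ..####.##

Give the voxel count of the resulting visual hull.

voxel count = 287

full grid |V| = 729
after view 1 [x-axis, 52 of 81 cells solid] → remaining = 468
after view 2 [z-axis, 50 of 81 cells solid] → remaining = 287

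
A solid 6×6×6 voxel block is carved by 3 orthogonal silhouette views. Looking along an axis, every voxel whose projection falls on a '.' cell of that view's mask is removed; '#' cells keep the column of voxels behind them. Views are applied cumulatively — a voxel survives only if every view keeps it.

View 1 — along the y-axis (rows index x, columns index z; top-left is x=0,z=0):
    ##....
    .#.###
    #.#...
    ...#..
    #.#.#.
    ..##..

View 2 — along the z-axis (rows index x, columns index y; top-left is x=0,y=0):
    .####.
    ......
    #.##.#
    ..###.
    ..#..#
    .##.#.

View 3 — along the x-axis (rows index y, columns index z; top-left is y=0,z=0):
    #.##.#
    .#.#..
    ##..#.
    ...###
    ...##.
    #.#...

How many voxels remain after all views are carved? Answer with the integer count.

before carving: 216 voxels (6×6×6)
carve view 1 (along y, XZ-mask fill 14/36): 84 voxels remain
carve view 2 (along z, XY-mask fill 16/36): 31 voxels remain
carve view 3 (along x, YZ-mask fill 16/36): 16 voxels remain

remaining voxels: 16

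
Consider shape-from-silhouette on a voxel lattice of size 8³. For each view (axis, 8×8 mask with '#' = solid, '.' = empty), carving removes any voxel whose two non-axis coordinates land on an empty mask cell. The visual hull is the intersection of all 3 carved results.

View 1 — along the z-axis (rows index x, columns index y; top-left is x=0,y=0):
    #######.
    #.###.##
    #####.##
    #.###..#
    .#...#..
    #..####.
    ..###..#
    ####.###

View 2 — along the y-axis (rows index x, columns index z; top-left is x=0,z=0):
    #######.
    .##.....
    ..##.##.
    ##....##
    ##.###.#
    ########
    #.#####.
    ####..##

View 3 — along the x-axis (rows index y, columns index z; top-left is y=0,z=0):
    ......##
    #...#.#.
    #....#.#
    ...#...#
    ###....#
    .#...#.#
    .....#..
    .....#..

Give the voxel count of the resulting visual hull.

initial block: 8^3 = 512
[1] z-view keeps 43 columns → grid now 344
[2] y-view keeps 43 columns → grid now 227
[3] x-view keeps 19 columns → grid now 63

63 voxels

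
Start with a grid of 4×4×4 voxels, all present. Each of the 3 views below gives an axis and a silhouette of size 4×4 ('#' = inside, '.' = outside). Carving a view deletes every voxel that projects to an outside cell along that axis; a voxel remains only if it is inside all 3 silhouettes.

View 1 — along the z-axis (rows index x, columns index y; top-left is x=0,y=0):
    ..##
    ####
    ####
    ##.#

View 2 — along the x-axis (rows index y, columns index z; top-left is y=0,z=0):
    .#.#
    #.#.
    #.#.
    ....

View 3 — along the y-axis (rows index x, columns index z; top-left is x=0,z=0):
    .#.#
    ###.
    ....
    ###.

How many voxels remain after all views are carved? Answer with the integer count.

voxel count = 8

initial block: 4^3 = 64
carve view 1 (along z, XY-mask fill 13/16): 52 voxels remain
carve view 2 (along x, YZ-mask fill 6/16): 18 voxels remain
carve view 3 (along y, XZ-mask fill 8/16): 8 voxels remain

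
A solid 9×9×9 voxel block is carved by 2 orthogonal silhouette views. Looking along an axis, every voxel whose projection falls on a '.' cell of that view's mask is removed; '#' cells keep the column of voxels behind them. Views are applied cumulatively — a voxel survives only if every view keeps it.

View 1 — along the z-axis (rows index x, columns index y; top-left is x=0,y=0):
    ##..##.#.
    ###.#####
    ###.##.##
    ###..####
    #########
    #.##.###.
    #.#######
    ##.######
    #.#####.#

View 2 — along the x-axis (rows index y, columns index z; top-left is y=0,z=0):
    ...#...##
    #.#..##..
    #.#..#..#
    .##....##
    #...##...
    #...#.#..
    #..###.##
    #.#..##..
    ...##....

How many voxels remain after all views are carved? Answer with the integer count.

voxel count = 235

initial block: 9^3 = 729
step 1: project along z, AND mask (65/81) → |grid| = 585
step 2: project along x, AND mask (33/81) → |grid| = 235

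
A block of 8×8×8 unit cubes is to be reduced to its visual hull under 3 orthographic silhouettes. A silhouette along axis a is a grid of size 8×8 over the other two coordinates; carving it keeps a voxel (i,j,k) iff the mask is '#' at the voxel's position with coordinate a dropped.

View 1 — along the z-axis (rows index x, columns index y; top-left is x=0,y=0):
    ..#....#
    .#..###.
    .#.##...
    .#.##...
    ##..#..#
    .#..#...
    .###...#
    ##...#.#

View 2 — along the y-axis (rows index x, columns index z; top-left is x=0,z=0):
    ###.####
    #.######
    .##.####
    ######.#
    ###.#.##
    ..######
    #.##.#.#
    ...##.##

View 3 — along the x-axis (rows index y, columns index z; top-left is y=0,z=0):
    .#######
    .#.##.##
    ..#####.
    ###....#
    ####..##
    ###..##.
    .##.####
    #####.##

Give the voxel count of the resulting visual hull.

105 voxels

before carving: 512 voxels (8×8×8)
after view 1 [z-axis, 26 of 64 cells solid] → remaining = 208
after view 2 [y-axis, 48 of 64 cells solid] → remaining = 153
after view 3 [x-axis, 45 of 64 cells solid] → remaining = 105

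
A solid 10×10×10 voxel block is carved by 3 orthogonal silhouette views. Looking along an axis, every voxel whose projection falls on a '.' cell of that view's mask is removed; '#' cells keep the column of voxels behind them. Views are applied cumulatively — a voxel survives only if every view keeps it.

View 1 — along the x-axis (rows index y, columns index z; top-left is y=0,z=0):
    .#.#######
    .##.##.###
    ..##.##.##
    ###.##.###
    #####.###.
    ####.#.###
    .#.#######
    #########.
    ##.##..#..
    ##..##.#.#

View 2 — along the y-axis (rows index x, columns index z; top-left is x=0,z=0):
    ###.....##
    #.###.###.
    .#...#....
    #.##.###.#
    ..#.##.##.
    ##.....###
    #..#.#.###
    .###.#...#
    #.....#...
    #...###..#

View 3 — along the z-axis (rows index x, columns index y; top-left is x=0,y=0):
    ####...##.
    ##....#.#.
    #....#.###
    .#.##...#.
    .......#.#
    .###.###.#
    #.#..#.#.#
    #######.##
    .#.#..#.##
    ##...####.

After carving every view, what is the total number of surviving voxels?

before carving: 1000 voxels (10×10×10)
V1 x: intersect with YZ mask (73 set) -- 730 left
V2 y: intersect with XZ mask (49 set) -- 355 left
V3 z: intersect with XY mask (53 set) -- 182 left

voxel count = 182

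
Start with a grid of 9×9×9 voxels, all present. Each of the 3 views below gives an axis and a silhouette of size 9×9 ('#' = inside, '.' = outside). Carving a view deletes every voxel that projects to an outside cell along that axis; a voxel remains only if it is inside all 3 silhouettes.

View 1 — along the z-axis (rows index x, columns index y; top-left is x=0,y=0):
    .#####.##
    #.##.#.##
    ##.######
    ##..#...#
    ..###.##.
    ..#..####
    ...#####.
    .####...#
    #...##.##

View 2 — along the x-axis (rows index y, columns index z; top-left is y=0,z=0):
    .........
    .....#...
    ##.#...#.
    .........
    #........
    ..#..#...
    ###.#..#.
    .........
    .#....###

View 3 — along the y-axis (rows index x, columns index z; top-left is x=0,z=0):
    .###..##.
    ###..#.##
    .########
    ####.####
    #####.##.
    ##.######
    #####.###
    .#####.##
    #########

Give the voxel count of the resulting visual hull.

full grid |V| = 729
[1] z-view keeps 50 columns → grid now 450
[2] x-view keeps 17 columns → grid now 91
[3] y-view keeps 66 columns → grid now 76

76 voxels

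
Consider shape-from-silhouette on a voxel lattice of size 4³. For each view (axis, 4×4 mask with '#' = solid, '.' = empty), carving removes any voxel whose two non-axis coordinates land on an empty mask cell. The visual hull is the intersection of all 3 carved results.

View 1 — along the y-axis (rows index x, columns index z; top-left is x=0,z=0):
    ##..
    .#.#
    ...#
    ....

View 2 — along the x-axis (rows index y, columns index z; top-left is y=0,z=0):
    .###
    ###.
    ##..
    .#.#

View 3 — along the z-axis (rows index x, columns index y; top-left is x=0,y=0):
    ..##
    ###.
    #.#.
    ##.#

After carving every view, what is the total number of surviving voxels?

start: 4×4×4 = 64 voxels
step 1: project along y, AND mask (5/16) → |grid| = 20
step 2: project along x, AND mask (10/16) → |grid| = 14
step 3: project along z, AND mask (10/16) → |grid| = 8

remaining voxels: 8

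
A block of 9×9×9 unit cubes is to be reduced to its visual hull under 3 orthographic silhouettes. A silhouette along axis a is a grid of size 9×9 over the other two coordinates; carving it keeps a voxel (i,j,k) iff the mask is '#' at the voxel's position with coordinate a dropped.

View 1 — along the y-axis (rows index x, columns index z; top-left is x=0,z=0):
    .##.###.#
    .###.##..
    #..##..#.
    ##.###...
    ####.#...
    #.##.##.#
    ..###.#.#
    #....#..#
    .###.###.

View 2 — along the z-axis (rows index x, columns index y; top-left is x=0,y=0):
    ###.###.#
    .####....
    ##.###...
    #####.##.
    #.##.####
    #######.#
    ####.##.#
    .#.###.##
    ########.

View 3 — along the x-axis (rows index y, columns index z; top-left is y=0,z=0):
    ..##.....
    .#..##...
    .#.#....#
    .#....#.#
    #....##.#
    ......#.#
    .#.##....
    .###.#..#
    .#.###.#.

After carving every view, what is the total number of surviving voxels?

start: 9×9×9 = 729 voxels
V1 y: intersect with XZ mask (45 set) -- 405 left
V2 z: intersect with XY mask (59 set) -- 301 left
V3 x: intersect with YZ mask (30 set) -- 111 left

voxel count = 111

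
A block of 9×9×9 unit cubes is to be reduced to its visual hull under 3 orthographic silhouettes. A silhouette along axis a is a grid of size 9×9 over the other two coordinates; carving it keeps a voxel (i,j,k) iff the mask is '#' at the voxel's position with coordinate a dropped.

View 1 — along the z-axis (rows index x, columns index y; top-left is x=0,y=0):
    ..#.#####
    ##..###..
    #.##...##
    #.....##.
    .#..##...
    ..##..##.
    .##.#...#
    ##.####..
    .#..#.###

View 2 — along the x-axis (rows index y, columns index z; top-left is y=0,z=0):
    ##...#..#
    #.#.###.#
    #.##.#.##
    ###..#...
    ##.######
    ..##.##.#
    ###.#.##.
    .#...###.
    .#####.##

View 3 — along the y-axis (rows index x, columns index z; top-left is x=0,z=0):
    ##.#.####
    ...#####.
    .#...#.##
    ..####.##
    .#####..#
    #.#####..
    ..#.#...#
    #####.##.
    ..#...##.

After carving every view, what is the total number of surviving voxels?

|visual hull| = 137

before carving: 729 voxels (9×9×9)
carve view 1 (along z, XY-mask fill 41/81): 369 voxels remain
carve view 2 (along x, YZ-mask fill 50/81): 234 voxels remain
carve view 3 (along y, XZ-mask fill 47/81): 137 voxels remain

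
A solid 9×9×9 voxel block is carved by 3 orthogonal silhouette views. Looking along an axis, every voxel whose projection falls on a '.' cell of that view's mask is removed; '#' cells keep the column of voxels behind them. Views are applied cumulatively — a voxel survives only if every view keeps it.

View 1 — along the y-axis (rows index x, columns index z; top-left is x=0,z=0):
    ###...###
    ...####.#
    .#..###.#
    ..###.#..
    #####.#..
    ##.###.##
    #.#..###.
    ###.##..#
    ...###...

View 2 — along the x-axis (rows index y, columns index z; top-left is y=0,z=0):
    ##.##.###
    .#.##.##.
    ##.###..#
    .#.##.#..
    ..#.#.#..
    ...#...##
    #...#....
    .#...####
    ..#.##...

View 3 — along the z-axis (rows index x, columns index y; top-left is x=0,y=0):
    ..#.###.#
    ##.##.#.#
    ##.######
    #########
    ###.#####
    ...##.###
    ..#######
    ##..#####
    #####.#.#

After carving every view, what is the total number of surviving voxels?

start: 9×9×9 = 729 voxels
[1] y-view keeps 47 columns → grid now 423
[2] x-view keeps 38 columns → grid now 204
[3] z-view keeps 62 columns → grid now 140

|visual hull| = 140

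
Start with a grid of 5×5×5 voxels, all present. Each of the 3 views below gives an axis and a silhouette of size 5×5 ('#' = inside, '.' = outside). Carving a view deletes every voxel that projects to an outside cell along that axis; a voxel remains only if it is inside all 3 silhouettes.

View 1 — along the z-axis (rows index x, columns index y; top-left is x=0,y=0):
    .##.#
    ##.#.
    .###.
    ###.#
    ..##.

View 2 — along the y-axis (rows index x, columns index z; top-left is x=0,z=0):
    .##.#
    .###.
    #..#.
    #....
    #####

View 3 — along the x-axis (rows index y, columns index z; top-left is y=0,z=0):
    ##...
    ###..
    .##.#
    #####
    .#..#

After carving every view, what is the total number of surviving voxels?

voxel count = 26

start: 5×5×5 = 125 voxels
step 1: project along z, AND mask (15/25) → |grid| = 75
step 2: project along y, AND mask (14/25) → |grid| = 38
step 3: project along x, AND mask (15/25) → |grid| = 26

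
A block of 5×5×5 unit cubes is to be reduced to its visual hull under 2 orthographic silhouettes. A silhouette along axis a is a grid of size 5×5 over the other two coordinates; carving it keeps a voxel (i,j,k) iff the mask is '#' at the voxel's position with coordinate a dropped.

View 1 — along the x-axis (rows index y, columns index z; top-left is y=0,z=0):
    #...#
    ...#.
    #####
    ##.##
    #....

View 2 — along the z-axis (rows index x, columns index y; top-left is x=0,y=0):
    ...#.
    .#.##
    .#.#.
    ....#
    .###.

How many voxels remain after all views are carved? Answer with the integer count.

full grid |V| = 125
step 1: project along x, AND mask (13/25) → |grid| = 65
step 2: project along z, AND mask (10/25) → |grid| = 26

remaining voxels: 26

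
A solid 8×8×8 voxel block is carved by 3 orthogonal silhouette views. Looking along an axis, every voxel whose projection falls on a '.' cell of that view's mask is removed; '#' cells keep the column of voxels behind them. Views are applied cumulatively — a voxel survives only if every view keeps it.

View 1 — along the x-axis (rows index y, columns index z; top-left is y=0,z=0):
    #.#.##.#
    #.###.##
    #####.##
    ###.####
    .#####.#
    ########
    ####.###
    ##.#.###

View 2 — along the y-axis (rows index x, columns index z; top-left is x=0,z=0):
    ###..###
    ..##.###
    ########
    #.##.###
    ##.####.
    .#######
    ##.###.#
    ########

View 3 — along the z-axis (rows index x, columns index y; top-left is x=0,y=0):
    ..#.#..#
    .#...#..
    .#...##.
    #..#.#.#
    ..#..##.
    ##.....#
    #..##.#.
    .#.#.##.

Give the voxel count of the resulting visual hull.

|visual hull| = 141

start: 8×8×8 = 512 voxels
after view 1 [x-axis, 52 of 64 cells solid] → remaining = 416
after view 2 [y-axis, 52 of 64 cells solid] → remaining = 338
after view 3 [z-axis, 26 of 64 cells solid] → remaining = 141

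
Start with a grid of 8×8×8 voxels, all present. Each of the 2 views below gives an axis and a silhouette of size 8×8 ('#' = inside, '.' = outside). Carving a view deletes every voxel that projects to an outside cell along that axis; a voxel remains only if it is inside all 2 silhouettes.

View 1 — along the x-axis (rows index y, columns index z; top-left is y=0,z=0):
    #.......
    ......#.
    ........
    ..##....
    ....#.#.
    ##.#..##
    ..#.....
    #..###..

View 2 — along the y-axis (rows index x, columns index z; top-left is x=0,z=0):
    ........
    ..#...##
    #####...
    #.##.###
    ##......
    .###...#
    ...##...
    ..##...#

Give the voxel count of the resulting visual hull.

remaining voxels: 52

before carving: 512 voxels (8×8×8)
V1 x: intersect with YZ mask (16 set) -- 128 left
V2 y: intersect with XZ mask (25 set) -- 52 left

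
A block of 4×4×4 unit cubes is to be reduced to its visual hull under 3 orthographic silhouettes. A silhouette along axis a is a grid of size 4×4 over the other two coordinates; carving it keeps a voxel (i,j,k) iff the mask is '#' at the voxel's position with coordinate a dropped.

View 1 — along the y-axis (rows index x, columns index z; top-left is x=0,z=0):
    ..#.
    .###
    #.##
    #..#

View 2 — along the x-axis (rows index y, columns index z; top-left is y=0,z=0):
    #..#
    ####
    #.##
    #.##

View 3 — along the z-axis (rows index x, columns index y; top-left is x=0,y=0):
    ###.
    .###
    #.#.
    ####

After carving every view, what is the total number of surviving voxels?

full grid |V| = 64
step 1: project along y, AND mask (9/16) → |grid| = 36
step 2: project along x, AND mask (12/16) → |grid| = 30
step 3: project along z, AND mask (12/16) → |grid| = 22

|visual hull| = 22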